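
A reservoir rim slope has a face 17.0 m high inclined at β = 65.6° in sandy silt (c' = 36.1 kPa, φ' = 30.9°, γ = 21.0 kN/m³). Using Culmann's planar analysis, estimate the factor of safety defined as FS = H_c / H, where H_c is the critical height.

H_c = (4c'/γ) · sinβ cosφ' / [1 − cos(β − φ')]
    = (4·36.1/21.0) · sin65.6°·cos30.9° / [1 − cos34.7°]
    = 6.876 · 0.7814 / 0.1779 = 30.21 m
FS = H_c / H = 30.21 / 17.0 = 1.777

FS = 1.78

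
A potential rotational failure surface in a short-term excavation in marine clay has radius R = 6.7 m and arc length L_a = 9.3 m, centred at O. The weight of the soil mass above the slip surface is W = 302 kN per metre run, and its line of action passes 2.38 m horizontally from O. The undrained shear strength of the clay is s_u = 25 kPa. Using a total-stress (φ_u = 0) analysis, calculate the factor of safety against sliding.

Taking moments about the centre O, the resisting moment is provided by the undrained shear strength acting along the arc:
M_R = s_u·L_a·R = 25·9.30·6.7 = 1557.8 kN·m/m
M_D = W·d = 302·2.38 = 718.8 kN·m/m
FS = M_R / M_D = 1557.8 / 718.8 = 2.167

FS = 2.17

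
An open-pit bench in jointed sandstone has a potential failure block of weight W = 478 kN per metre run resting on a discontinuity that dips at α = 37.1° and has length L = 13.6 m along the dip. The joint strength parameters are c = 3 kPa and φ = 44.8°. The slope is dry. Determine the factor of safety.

Resolving the block weight along and normal to the plane and applying the Mohr–Coulomb strength on the joint:
N' = W cosα = 478·cos37.1° = 381.2 kN/m
Driving force T = W sinα = 478·sin37.1° = 288.3 kN/m
Resisting force R = c·L + N'·tanφ = 3·13.6 + 381.2·tan44.8° = 40.8 + 378.6 = 419.4 kN/m
FS = R / T = 419.4 / 288.3 = 1.455

FS = 1.45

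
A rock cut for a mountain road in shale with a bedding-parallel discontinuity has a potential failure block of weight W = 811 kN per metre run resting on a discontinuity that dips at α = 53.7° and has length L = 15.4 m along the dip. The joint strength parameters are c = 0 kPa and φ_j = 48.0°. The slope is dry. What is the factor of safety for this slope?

FS = 0.82

Resolving the block weight along and normal to the plane and applying the Mohr–Coulomb strength on the joint:
N' = W cosα = 811·cos53.7° = 480.1 kN/m
Driving force T = W sinα = 811·sin53.7° = 653.6 kN/m
Resisting force R = c·L + N'·tanφ_j = 0·15.4 + 480.1·tan48.0° = 0.0 + 533.2 = 533.2 kN/m
FS = R / T = 533.2 / 653.6 = 0.816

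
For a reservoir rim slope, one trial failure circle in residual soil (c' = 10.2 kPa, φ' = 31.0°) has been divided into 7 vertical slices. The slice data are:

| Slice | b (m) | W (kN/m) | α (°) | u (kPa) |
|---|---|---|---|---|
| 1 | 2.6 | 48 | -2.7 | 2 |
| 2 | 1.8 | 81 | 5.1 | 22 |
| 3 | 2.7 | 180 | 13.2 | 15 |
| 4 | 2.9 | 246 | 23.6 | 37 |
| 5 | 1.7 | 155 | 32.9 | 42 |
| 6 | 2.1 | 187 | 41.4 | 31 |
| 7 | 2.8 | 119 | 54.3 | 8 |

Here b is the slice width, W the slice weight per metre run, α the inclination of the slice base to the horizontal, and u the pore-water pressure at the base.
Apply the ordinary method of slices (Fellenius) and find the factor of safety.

FS = 1.06

Ordinary method of slices: FS = Σ[c'·Δl_i + (W_i cosα_i − u_i·Δl_i)·tanφ'] / Σ W_i sinα_i, with Δl_i = b_i / cosα_i.
Slice 1: Δl = 2.6/cos(-2.7°) = 2.603 m; N'_1 = 48·cos(-2.7°) − 2·2.603 = 42.7; c'Δl = 26.55; W sinα = -2.3
Slice 2: Δl = 1.8/cos5.1° = 1.807 m; N'_2 = 81·cos5.1° − 22·1.807 = 40.9; c'Δl = 18.43; W sinα = 7.2
Slice 3: Δl = 2.7/cos13.2° = 2.773 m; N'_3 = 180·cos13.2° − 15·2.773 = 133.6; c'Δl = 28.29; W sinα = 41.1
Slice 4: Δl = 2.9/cos23.6° = 3.165 m; N'_4 = 246·cos23.6° − 37·3.165 = 108.3; c'Δl = 32.28; W sinα = 98.5
Slice 5: Δl = 1.7/cos32.9° = 2.025 m; N'_5 = 155·cos32.9° − 42·2.025 = 45.1; c'Δl = 20.65; W sinα = 84.2
Slice 6: Δl = 2.1/cos41.4° = 2.800 m; N'_6 = 187·cos41.4° − 31·2.800 = 53.5; c'Δl = 28.56; W sinα = 123.7
Slice 7: Δl = 2.8/cos54.3° = 4.798 m; N'_7 = 119·cos54.3° − 8·4.798 = 31.1; c'Δl = 48.94; W sinα = 96.6
Σc'Δl = 203.7 kN/m; ΣN' = 455.3 kN/m; ΣW sinα = 449.0 kN/m
Resisting = 203.7 + 455.3·tan31.0° = 203.7 + 273.6 = 477.3 kN/m
FS = 477.3 / 449.0 = 1.063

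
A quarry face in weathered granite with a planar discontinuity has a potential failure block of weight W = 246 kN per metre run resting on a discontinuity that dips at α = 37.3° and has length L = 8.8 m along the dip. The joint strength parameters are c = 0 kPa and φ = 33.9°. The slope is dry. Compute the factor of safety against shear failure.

Resolving the block weight along and normal to the plane and applying the Mohr–Coulomb strength on the joint:
N' = W cosα = 246·cos37.3° = 195.7 kN/m
Driving force T = W sinα = 246·sin37.3° = 149.1 kN/m
Resisting force R = c·L + N'·tanφ = 0·8.8 + 195.7·tan33.9° = 0.0 + 131.5 = 131.5 kN/m
FS = R / T = 131.5 / 149.1 = 0.882

FS = 0.88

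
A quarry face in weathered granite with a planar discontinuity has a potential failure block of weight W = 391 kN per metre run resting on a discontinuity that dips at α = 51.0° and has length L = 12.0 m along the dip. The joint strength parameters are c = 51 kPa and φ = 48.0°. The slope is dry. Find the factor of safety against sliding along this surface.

Resolving the block weight along and normal to the plane and applying the Mohr–Coulomb strength on the joint:
N' = W cosα = 391·cos51.0° = 246.1 kN/m
Driving force T = W sinα = 391·sin51.0° = 303.9 kN/m
Resisting force R = c·L + N'·tanφ = 51·12.0 + 246.1·tan48.0° = 612.0 + 273.3 = 885.3 kN/m
FS = R / T = 885.3 / 303.9 = 2.913

FS = 2.91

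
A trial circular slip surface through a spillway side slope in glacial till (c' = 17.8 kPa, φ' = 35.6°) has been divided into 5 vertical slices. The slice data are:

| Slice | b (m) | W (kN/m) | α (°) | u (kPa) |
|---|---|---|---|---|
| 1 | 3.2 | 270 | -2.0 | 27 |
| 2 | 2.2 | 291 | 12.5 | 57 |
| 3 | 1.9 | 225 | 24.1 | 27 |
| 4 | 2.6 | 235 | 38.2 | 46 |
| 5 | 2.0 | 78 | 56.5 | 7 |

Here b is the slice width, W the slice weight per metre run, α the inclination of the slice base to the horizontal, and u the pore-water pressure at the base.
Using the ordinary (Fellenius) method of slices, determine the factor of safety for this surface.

FS = 1.81

Ordinary method of slices: FS = Σ[c'·Δl_i + (W_i cosα_i − u_i·Δl_i)·tanφ'] / Σ W_i sinα_i, with Δl_i = b_i / cosα_i.
Slice 1: Δl = 3.2/cos(-2.0°) = 3.202 m; N'_1 = 270·cos(-2.0°) − 27·3.202 = 183.4; c'Δl = 56.99; W sinα = -9.4
Slice 2: Δl = 2.2/cos12.5° = 2.253 m; N'_2 = 291·cos12.5° − 57·2.253 = 155.7; c'Δl = 40.11; W sinα = 63.0
Slice 3: Δl = 1.9/cos24.1° = 2.081 m; N'_3 = 225·cos24.1° − 27·2.081 = 149.2; c'Δl = 37.05; W sinα = 91.9
Slice 4: Δl = 2.6/cos38.2° = 3.308 m; N'_4 = 235·cos38.2° − 46·3.308 = 32.5; c'Δl = 58.89; W sinα = 145.3
Slice 5: Δl = 2.0/cos56.5° = 3.624 m; N'_5 = 78·cos56.5° − 7·3.624 = 17.7; c'Δl = 64.50; W sinα = 65.0
Σc'Δl = 257.5 kN/m; ΣN' = 538.4 kN/m; ΣW sinα = 355.8 kN/m
Resisting = 257.5 + 538.4·tan35.6° = 257.5 + 385.5 = 643.0 kN/m
FS = 643.0 / 355.8 = 1.807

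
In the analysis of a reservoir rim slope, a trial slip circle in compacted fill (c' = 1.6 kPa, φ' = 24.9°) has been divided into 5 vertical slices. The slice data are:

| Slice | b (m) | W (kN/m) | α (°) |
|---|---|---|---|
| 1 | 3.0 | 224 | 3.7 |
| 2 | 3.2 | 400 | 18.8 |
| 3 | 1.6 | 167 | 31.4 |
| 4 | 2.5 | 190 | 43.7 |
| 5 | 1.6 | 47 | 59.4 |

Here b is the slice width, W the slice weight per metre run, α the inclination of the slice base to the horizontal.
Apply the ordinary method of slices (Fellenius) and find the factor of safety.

FS = 1.11

Ordinary method of slices: FS = Σ[c'·Δl_i + (W_i cosα_i)·tanφ'] / Σ W_i sinα_i, with Δl_i = b_i / cosα_i.
Slice 1: Δl = 3.0/cos3.7° = 3.006 m; N'_1 = 224·cos3.7° = 223.5; c'Δl = 4.81; W sinα = 14.5
Slice 2: Δl = 3.2/cos18.8° = 3.380 m; N'_2 = 400·cos18.8° = 378.7; c'Δl = 5.41; W sinα = 128.9
Slice 3: Δl = 1.6/cos31.4° = 1.875 m; N'_3 = 167·cos31.4° = 142.5; c'Δl = 3.00; W sinα = 87.0
Slice 4: Δl = 2.5/cos43.7° = 3.458 m; N'_4 = 190·cos43.7° = 137.4; c'Δl = 5.53; W sinα = 131.3
Slice 5: Δl = 1.6/cos59.4° = 3.143 m; N'_5 = 47·cos59.4° = 23.9; c'Δl = 5.03; W sinα = 40.5
Σc'Δl = 23.8 kN/m; ΣN' = 906.0 kN/m; ΣW sinα = 402.1 kN/m
Resisting = 23.8 + 906.0·tan24.9° = 23.8 + 420.6 = 444.3 kN/m
FS = 444.3 / 402.1 = 1.105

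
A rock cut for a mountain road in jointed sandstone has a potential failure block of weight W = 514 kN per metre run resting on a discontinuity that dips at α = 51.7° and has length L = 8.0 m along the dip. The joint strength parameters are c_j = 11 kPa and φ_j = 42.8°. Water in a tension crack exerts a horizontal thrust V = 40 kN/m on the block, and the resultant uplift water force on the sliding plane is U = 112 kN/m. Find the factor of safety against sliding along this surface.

Resolving the block weight along and normal to the plane and applying the Mohr–Coulomb strength on the joint:
N' = W cosα − U − V sinα = 514·cos51.7° − 112 − 40·sin51.7° = 175.2 kN/m
Driving force T = W sinα + V cosα = 514·sin51.7° + 40·cos51.7° = 428.2 kN/m
Resisting force R = c_j·L + N'·tanφ_j = 11·8.0 + 175.2·tan42.8° = 88.0 + 162.2 = 250.2 kN/m
FS = R / T = 250.2 / 428.2 = 0.584

FS = 0.58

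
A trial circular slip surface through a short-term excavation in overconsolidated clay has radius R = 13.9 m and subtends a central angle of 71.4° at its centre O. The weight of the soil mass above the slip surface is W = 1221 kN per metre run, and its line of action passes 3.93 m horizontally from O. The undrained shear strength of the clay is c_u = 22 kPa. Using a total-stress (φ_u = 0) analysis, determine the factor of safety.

Taking moments about the centre O, the resisting moment is provided by the undrained shear strength acting along the arc:
Arc length L_a = R·θ = 13.9·(71.4°·π/180) = 13.9·1.2462 = 17.32 m
M_R = c_u·L_a·R = 22·17.32·13.9 = 5297.0 kN·m/m
M_D = W·d = 1221·3.93 = 4798.5 kN·m/m
FS = M_R / M_D = 5297.0 / 4798.5 = 1.104

FS = 1.10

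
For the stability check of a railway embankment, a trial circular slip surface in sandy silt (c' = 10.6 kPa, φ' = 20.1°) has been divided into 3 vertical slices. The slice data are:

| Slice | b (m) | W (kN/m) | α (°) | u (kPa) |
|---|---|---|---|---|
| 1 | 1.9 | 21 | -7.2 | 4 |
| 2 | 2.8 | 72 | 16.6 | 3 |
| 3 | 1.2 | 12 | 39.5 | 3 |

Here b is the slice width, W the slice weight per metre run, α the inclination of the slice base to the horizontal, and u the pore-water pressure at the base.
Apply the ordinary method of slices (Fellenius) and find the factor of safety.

Ordinary method of slices: FS = Σ[c'·Δl_i + (W_i cosα_i − u_i·Δl_i)·tanφ'] / Σ W_i sinα_i, with Δl_i = b_i / cosα_i.
Slice 1: Δl = 1.9/cos(-7.2°) = 1.915 m; N'_1 = 21·cos(-7.2°) − 4·1.915 = 13.2; c'Δl = 20.30; W sinα = -2.6
Slice 2: Δl = 2.8/cos16.6° = 2.922 m; N'_2 = 72·cos16.6° − 3·2.922 = 60.2; c'Δl = 30.97; W sinα = 20.6
Slice 3: Δl = 1.2/cos39.5° = 1.555 m; N'_3 = 12·cos39.5° − 3·1.555 = 4.6; c'Δl = 16.48; W sinα = 7.6
Σc'Δl = 67.8 kN/m; ΣN' = 78.0 kN/m; ΣW sinα = 25.6 kN/m
Resisting = 67.8 + 78.0·tan20.1° = 67.8 + 28.5 = 96.3 kN/m
FS = 96.3 / 25.6 = 3.766

FS = 3.77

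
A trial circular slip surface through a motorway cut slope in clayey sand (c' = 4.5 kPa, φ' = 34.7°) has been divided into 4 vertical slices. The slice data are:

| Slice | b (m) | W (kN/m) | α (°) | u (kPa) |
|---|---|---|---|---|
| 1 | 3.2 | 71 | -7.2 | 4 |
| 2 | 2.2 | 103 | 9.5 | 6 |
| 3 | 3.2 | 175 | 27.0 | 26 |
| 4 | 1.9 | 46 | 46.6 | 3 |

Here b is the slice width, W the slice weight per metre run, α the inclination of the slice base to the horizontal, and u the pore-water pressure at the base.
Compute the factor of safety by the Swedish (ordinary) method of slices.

Ordinary method of slices: FS = Σ[c'·Δl_i + (W_i cosα_i − u_i·Δl_i)·tanφ'] / Σ W_i sinα_i, with Δl_i = b_i / cosα_i.
Slice 1: Δl = 3.2/cos(-7.2°) = 3.225 m; N'_1 = 71·cos(-7.2°) − 4·3.225 = 57.5; c'Δl = 14.51; W sinα = -8.9
Slice 2: Δl = 2.2/cos9.5° = 2.231 m; N'_2 = 103·cos9.5° − 6·2.231 = 88.2; c'Δl = 10.04; W sinα = 17.0
Slice 3: Δl = 3.2/cos27.0° = 3.591 m; N'_3 = 175·cos27.0° − 26·3.591 = 62.5; c'Δl = 16.16; W sinα = 79.4
Slice 4: Δl = 1.9/cos46.6° = 2.765 m; N'_4 = 46·cos46.6° − 3·2.765 = 23.3; c'Δl = 12.44; W sinα = 33.4
Σc'Δl = 53.2 kN/m; ΣN' = 231.6 kN/m; ΣW sinα = 121.0 kN/m
Resisting = 53.2 + 231.6·tan34.7° = 53.2 + 160.4 = 213.5 kN/m
FS = 213.5 / 121.0 = 1.765

FS = 1.77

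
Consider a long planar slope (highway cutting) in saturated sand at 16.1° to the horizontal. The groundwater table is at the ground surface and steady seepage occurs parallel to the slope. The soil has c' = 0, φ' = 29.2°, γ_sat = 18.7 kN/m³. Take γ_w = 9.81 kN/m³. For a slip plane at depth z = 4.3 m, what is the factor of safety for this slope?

FS = 0.92

With seepage parallel to the slope and the water table at the surface, the effective normal stress on the slip plane uses the buoyant unit weight γ' = γ_sat − γ_w while the driving shear stress uses γ_sat:
FS = [c' + γ' z cos²β tanφ'] / [γ_sat z sinβ cosβ]
(For c' = 0 this reduces to FS = (γ'/γ_sat)·tanφ'/tanβ.)
γ' = 18.7 − 9.81 = 8.89 kN/m³
Numerator = 0.0 + 8.89·4.3·cos²16.1°·tan29.2° = 0.0 + 8.89·4.3·0.9231·0.5589 = 19.721 kPa
Denominator = 18.7·4.3·sin16.1°·cos16.1° = 18.7·4.3·0.2773·0.9608 = 21.424 kPa
FS = 19.721 / 21.424 = 0.921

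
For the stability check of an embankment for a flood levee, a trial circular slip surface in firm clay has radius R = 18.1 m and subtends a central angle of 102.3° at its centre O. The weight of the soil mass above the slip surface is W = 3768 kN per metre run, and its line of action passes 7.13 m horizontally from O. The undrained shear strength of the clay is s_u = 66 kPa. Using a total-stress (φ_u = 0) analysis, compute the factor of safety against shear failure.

FS = 1.44

Taking moments about the centre O, the resisting moment is provided by the undrained shear strength acting along the arc:
Arc length L_a = R·θ = 18.1·(102.3°·π/180) = 18.1·1.7855 = 32.32 m
M_R = s_u·L_a·R = 66·32.32·18.1 = 38605.9 kN·m/m
M_D = W·d = 3768·7.13 = 26865.8 kN·m/m
FS = M_R / M_D = 38605.9 / 26865.8 = 1.437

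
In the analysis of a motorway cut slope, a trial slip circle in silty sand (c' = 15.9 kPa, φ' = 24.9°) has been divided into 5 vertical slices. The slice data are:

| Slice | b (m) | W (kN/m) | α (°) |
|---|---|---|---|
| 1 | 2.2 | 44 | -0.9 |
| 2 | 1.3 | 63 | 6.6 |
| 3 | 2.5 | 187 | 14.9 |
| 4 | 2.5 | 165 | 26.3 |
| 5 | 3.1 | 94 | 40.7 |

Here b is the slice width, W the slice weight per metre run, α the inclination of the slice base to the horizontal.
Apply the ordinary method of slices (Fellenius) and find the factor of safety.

FS = 2.33

Ordinary method of slices: FS = Σ[c'·Δl_i + (W_i cosα_i)·tanφ'] / Σ W_i sinα_i, with Δl_i = b_i / cosα_i.
Slice 1: Δl = 2.2/cos(-0.9°) = 2.200 m; N'_1 = 44·cos(-0.9°) = 44.0; c'Δl = 34.98; W sinα = -0.7
Slice 2: Δl = 1.3/cos6.6° = 1.309 m; N'_2 = 63·cos6.6° = 62.6; c'Δl = 20.81; W sinα = 7.2
Slice 3: Δl = 2.5/cos14.9° = 2.587 m; N'_3 = 187·cos14.9° = 180.7; c'Δl = 41.13; W sinα = 48.1
Slice 4: Δl = 2.5/cos26.3° = 2.789 m; N'_4 = 165·cos26.3° = 147.9; c'Δl = 44.34; W sinα = 73.1
Slice 5: Δl = 3.1/cos40.7° = 4.089 m; N'_5 = 94·cos40.7° = 71.3; c'Δl = 65.01; W sinα = 61.3
Σc'Δl = 206.3 kN/m; ΣN' = 506.5 kN/m; ΣW sinα = 189.0 kN/m
Resisting = 206.3 + 506.5·tan24.9° = 206.3 + 235.1 = 441.4 kN/m
FS = 441.4 / 189.0 = 2.335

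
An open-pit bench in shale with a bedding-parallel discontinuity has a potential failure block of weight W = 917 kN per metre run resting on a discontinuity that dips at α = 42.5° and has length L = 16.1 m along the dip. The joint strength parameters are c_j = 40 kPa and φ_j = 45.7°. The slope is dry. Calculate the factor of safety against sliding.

FS = 2.16

Resolving the block weight along and normal to the plane and applying the Mohr–Coulomb strength on the joint:
N' = W cosα = 917·cos42.5° = 676.1 kN/m
Driving force T = W sinα = 917·sin42.5° = 619.5 kN/m
Resisting force R = c_j·L + N'·tanφ_j = 40·16.1 + 676.1·tan45.7° = 644.0 + 692.8 = 1336.8 kN/m
FS = R / T = 1336.8 / 619.5 = 2.158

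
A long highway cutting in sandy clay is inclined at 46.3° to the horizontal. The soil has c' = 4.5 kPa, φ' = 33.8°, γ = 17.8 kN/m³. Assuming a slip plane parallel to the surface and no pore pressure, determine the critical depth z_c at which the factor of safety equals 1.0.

Setting FS = 1.00 in FS = [c' + γz cos²β tanφ'] / [γz sinβ cosβ] and solving for z:
z = c' / [γ cosβ (FS·sinβ − cosβ·tanφ')]
  = 4.5 / [17.8·cos46.3°·(1.00·sin46.3° − cos46.3°·tan33.8°)]
  = 4.5 / [17.8·0.6909·(1.00·0.7230 − 0.6909·0.6694)]
  = 4.5 / 3.2031 = 1.405 m

z_c = 1.40 m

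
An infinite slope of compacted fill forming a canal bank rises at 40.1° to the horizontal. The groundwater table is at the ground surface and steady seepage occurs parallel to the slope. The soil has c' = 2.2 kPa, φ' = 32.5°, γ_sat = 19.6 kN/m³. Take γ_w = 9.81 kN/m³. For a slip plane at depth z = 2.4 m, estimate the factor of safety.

With seepage parallel to the slope and the water table at the surface, the effective normal stress on the slip plane uses the buoyant unit weight γ' = γ_sat − γ_w while the driving shear stress uses γ_sat:
FS = [c' + γ' z cos²β tanφ'] / [γ_sat z sinβ cosβ]
γ' = 19.6 − 9.81 = 9.79 kN/m³
Numerator = 2.2 + 9.79·2.4·cos²40.1°·tan32.5° = 2.2 + 9.79·2.4·0.5851·0.6371 = 10.958 kPa
Denominator = 19.6·2.4·sin40.1°·cos40.1° = 19.6·2.4·0.6441·0.7649 = 23.177 kPa
FS = 10.958 / 23.177 = 0.473

FS = 0.47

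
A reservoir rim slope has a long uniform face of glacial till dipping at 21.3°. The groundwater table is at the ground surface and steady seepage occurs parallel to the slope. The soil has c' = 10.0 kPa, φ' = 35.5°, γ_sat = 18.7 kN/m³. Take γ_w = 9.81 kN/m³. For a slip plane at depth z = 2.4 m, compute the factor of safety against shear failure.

FS = 1.53

With seepage parallel to the slope and the water table at the surface, the effective normal stress on the slip plane uses the buoyant unit weight γ' = γ_sat − γ_w while the driving shear stress uses γ_sat:
FS = [c' + γ' z cos²β tanφ'] / [γ_sat z sinβ cosβ]
γ' = 18.7 − 9.81 = 8.89 kN/m³
Numerator = 10.0 + 8.89·2.4·cos²21.3°·tan35.5° = 10.0 + 8.89·2.4·0.8680·0.7133 = 23.211 kPa
Denominator = 18.7·2.4·sin21.3°·cos21.3° = 18.7·2.4·0.3633·0.9317 = 15.189 kPa
FS = 23.211 / 15.189 = 1.528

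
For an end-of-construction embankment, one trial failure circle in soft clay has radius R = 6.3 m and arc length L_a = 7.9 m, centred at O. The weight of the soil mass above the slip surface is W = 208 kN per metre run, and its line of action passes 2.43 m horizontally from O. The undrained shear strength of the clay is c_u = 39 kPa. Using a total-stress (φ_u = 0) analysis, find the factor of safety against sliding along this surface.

FS = 3.84

Taking moments about the centre O, the resisting moment is provided by the undrained shear strength acting along the arc:
M_R = c_u·L_a·R = 39·7.90·6.3 = 1941.0 kN·m/m
M_D = W·d = 208·2.43 = 505.4 kN·m/m
FS = M_R / M_D = 1941.0 / 505.4 = 3.840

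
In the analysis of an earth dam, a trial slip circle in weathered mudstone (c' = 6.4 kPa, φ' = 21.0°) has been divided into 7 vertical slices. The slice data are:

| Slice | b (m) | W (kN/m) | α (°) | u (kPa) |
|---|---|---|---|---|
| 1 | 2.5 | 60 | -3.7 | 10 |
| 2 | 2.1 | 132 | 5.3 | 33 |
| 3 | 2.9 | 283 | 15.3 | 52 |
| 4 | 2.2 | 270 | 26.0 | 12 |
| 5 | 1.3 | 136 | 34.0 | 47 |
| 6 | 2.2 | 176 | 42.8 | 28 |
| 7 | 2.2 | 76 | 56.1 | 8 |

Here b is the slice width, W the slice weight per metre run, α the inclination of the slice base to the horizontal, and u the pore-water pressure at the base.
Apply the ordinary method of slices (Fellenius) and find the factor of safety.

FS = 0.69

Ordinary method of slices: FS = Σ[c'·Δl_i + (W_i cosα_i − u_i·Δl_i)·tanφ'] / Σ W_i sinα_i, with Δl_i = b_i / cosα_i.
Slice 1: Δl = 2.5/cos(-3.7°) = 2.505 m; N'_1 = 60·cos(-3.7°) − 10·2.505 = 34.8; c'Δl = 16.03; W sinα = -3.9
Slice 2: Δl = 2.1/cos5.3° = 2.109 m; N'_2 = 132·cos5.3° − 33·2.109 = 61.8; c'Δl = 13.50; W sinα = 12.2
Slice 3: Δl = 2.9/cos15.3° = 3.007 m; N'_3 = 283·cos15.3° − 52·3.007 = 116.6; c'Δl = 19.24; W sinα = 74.7
Slice 4: Δl = 2.2/cos26.0° = 2.448 m; N'_4 = 270·cos26.0° − 12·2.448 = 213.3; c'Δl = 15.67; W sinα = 118.4
Slice 5: Δl = 1.3/cos34.0° = 1.568 m; N'_5 = 136·cos34.0° − 47·1.568 = 39.0; c'Δl = 10.04; W sinα = 76.1
Slice 6: Δl = 2.2/cos42.8° = 2.998 m; N'_6 = 176·cos42.8° − 28·2.998 = 45.2; c'Δl = 19.19; W sinα = 119.6
Slice 7: Δl = 2.2/cos56.1° = 3.944 m; N'_7 = 76·cos56.1° − 8·3.944 = 10.8; c'Δl = 25.24; W sinα = 63.1
Σc'Δl = 118.9 kN/m; ΣN' = 521.7 kN/m; ΣW sinα = 460.1 kN/m
Resisting = 118.9 + 521.7·tan21.0° = 118.9 + 200.2 = 319.2 kN/m
FS = 319.2 / 460.1 = 0.694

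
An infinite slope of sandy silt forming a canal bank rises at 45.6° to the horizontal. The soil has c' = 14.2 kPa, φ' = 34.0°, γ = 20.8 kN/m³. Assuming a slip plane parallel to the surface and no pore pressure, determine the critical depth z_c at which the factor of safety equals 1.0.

z_c = 4.02 m

Setting FS = 1.00 in FS = [c' + γz cos²β tanφ'] / [γz sinβ cosβ] and solving for z:
z = c' / [γ cosβ (FS·sinβ − cosβ·tanφ')]
  = 14.2 / [20.8·cos45.6°·(1.00·sin45.6° − cos45.6°·tan34.0°)]
  = 14.2 / [20.8·0.6997·(1.00·0.7145 − 0.6997·0.6745)]
  = 14.2 / 3.5297 = 4.023 m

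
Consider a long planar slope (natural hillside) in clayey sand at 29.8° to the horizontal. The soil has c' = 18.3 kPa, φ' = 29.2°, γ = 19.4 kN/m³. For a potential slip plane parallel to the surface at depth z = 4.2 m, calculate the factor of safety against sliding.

FS = 1.50

For an infinite slope with a slip plane parallel to the surface (no pore pressure): FS = [c' + γz cos²β tanφ'] / [γz sinβ cosβ].
γz = 19.4·4.2 = 81.48 kN/m²
Numerator = 18.3 + 81.48·cos²29.8°·tan29.2° = 18.3 + 81.48·0.7530·0.5589 = 52.591 kPa
Denominator = 81.48·sin29.8°·cos29.8° = 81.48·0.4970·0.8678 = 35.139 kPa
FS = 52.591 / 35.139 = 1.497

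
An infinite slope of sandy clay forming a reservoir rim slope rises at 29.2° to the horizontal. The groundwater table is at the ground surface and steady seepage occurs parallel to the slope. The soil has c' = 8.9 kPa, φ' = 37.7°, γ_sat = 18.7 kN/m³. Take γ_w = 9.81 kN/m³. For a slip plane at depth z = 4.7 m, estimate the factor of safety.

With seepage parallel to the slope and the water table at the surface, the effective normal stress on the slip plane uses the buoyant unit weight γ' = γ_sat − γ_w while the driving shear stress uses γ_sat:
FS = [c' + γ' z cos²β tanφ'] / [γ_sat z sinβ cosβ]
γ' = 18.7 − 9.81 = 8.89 kN/m³
Numerator = 8.9 + 8.89·4.7·cos²29.2°·tan37.7° = 8.9 + 8.89·4.7·0.7620·0.7729 = 33.507 kPa
Denominator = 18.7·4.7·sin29.2°·cos29.2° = 18.7·4.7·0.4879·0.8729 = 37.429 kPa
FS = 33.507 / 37.429 = 0.895

FS = 0.90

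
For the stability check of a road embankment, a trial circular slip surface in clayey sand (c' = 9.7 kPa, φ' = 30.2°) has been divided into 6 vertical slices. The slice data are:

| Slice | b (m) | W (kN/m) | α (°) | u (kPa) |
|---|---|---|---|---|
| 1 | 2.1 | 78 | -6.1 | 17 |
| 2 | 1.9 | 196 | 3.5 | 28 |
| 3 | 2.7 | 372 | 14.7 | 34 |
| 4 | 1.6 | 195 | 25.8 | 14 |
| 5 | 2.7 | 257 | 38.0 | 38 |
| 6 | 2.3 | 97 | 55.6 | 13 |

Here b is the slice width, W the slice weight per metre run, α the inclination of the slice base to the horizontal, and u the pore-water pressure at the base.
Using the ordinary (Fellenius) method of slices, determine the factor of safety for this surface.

Ordinary method of slices: FS = Σ[c'·Δl_i + (W_i cosα_i − u_i·Δl_i)·tanφ'] / Σ W_i sinα_i, with Δl_i = b_i / cosα_i.
Slice 1: Δl = 2.1/cos(-6.1°) = 2.112 m; N'_1 = 78·cos(-6.1°) − 17·2.112 = 41.7; c'Δl = 20.49; W sinα = -8.3
Slice 2: Δl = 1.9/cos3.5° = 1.904 m; N'_2 = 196·cos3.5° − 28·1.904 = 142.3; c'Δl = 18.46; W sinα = 12.0
Slice 3: Δl = 2.7/cos14.7° = 2.791 m; N'_3 = 372·cos14.7° − 34·2.791 = 264.9; c'Δl = 27.08; W sinα = 94.4
Slice 4: Δl = 1.6/cos25.8° = 1.777 m; N'_4 = 195·cos25.8° − 14·1.777 = 150.7; c'Δl = 17.24; W sinα = 84.9
Slice 5: Δl = 2.7/cos38.0° = 3.426 m; N'_5 = 257·cos38.0° − 38·3.426 = 72.3; c'Δl = 33.24; W sinα = 158.2
Slice 6: Δl = 2.3/cos55.6° = 4.071 m; N'_6 = 97·cos55.6° − 13·4.071 = 1.9; c'Δl = 39.49; W sinα = 80.0
Σc'Δl = 156.0 kN/m; ΣN' = 673.8 kN/m; ΣW sinα = 421.2 kN/m
Resisting = 156.0 + 673.8·tan30.2° = 156.0 + 392.2 = 548.1 kN/m
FS = 548.1 / 421.2 = 1.301

FS = 1.30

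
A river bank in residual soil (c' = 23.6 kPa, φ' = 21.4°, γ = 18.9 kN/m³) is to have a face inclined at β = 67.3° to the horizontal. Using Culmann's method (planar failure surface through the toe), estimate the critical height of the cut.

H_c = 14.11 m

Culmann's analysis gives the critical failure plane at α_cr = (β + φ')/2 = (67.3 + 21.4)/2 = 44.3°, and the critical height
H_c = (4c'/γ) · sinβ cosφ' / [1 − cos(β − φ')]
    = (4·23.6/18.9) · sin67.3°·cos21.4° / [1 − cos(45.9°)]
    = 4.995 · 0.9225·0.9311 / [1 − 0.6959]
    = 4.995 · 0.8589 / 0.3041
    = 14.11 m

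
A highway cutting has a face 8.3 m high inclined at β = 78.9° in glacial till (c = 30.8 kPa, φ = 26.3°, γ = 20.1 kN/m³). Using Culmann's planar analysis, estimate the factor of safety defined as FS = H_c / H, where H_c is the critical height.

H_c = (4c/γ) · sinβ cosφ / [1 − cos(β − φ)]
    = (4·30.8/20.1) · sin78.9°·cos26.3° / [1 − cos52.6°]
    = 6.129 · 0.8797 / 0.3926 = 13.73 m
FS = H_c / H = 13.73 / 8.3 = 1.655

FS = 1.65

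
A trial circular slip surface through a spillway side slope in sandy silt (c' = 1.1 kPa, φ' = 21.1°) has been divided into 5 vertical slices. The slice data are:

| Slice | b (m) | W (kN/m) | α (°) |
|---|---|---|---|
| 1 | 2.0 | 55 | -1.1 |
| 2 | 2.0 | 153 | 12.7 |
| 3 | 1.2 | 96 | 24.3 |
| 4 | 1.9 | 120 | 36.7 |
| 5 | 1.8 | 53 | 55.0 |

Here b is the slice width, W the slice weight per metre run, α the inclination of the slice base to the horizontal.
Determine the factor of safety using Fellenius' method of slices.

Ordinary method of slices: FS = Σ[c'·Δl_i + (W_i cosα_i)·tanφ'] / Σ W_i sinα_i, with Δl_i = b_i / cosα_i.
Slice 1: Δl = 2.0/cos(-1.1°) = 2.000 m; N'_1 = 55·cos(-1.1°) = 55.0; c'Δl = 2.20; W sinα = -1.1
Slice 2: Δl = 2.0/cos12.7° = 2.050 m; N'_2 = 153·cos12.7° = 149.3; c'Δl = 2.26; W sinα = 33.6
Slice 3: Δl = 1.2/cos24.3° = 1.317 m; N'_3 = 96·cos24.3° = 87.5; c'Δl = 1.45; W sinα = 39.5
Slice 4: Δl = 1.9/cos36.7° = 2.370 m; N'_4 = 120·cos36.7° = 96.2; c'Δl = 2.61; W sinα = 71.7
Slice 5: Δl = 1.8/cos55.0° = 3.138 m; N'_5 = 53·cos55.0° = 30.4; c'Δl = 3.45; W sinα = 43.4
Σc'Δl = 12.0 kN/m; ΣN' = 418.4 kN/m; ΣW sinα = 187.2 kN/m
Resisting = 12.0 + 418.4·tan21.1° = 12.0 + 161.4 = 173.4 kN/m
FS = 173.4 / 187.2 = 0.926

FS = 0.93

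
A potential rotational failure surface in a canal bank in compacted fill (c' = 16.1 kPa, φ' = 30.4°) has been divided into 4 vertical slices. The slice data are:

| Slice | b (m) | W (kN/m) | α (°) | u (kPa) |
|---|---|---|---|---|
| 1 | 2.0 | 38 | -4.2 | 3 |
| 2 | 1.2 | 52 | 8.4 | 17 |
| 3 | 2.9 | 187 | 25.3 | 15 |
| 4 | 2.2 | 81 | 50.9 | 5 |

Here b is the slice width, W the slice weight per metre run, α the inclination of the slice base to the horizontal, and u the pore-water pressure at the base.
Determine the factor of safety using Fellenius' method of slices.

Ordinary method of slices: FS = Σ[c'·Δl_i + (W_i cosα_i − u_i·Δl_i)·tanφ'] / Σ W_i sinα_i, with Δl_i = b_i / cosα_i.
Slice 1: Δl = 2.0/cos(-4.2°) = 2.005 m; N'_1 = 38·cos(-4.2°) − 3·2.005 = 31.9; c'Δl = 32.29; W sinα = -2.8
Slice 2: Δl = 1.2/cos8.4° = 1.213 m; N'_2 = 52·cos8.4° − 17·1.213 = 30.8; c'Δl = 19.53; W sinα = 7.6
Slice 3: Δl = 2.9/cos25.3° = 3.208 m; N'_3 = 187·cos25.3° − 15·3.208 = 120.9; c'Δl = 51.64; W sinα = 79.9
Slice 4: Δl = 2.2/cos50.9° = 3.488 m; N'_4 = 81·cos50.9° − 5·3.488 = 33.6; c'Δl = 56.16; W sinα = 62.9
Σc'Δl = 159.6 kN/m; ΣN' = 217.3 kN/m; ΣW sinα = 147.6 kN/m
Resisting = 159.6 + 217.3·tan30.4° = 159.6 + 127.5 = 287.1 kN/m
FS = 287.1 / 147.6 = 1.945

FS = 1.95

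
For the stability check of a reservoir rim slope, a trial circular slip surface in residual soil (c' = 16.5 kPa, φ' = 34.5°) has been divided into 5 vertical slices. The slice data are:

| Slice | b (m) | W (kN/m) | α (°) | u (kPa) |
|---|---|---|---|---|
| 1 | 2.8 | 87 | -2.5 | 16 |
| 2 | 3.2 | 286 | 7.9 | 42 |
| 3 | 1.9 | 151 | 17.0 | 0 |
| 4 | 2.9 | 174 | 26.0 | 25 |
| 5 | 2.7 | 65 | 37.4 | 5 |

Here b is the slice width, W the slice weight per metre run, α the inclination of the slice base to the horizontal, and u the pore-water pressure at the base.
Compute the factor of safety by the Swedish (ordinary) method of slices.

Ordinary method of slices: FS = Σ[c'·Δl_i + (W_i cosα_i − u_i·Δl_i)·tanφ'] / Σ W_i sinα_i, with Δl_i = b_i / cosα_i.
Slice 1: Δl = 2.8/cos(-2.5°) = 2.803 m; N'_1 = 87·cos(-2.5°) − 16·2.803 = 42.1; c'Δl = 46.24; W sinα = -3.8
Slice 2: Δl = 3.2/cos7.9° = 3.231 m; N'_2 = 286·cos7.9° − 42·3.231 = 147.6; c'Δl = 53.31; W sinα = 39.3
Slice 3: Δl = 1.9/cos17.0° = 1.987 m; N'_3 = 151·cos17.0° − 0·1.987 = 144.4; c'Δl = 32.78; W sinα = 44.1
Slice 4: Δl = 2.9/cos26.0° = 3.227 m; N'_4 = 174·cos26.0° − 25·3.227 = 75.7; c'Δl = 53.24; W sinα = 76.3
Slice 5: Δl = 2.7/cos37.4° = 3.399 m; N'_5 = 65·cos37.4° − 5·3.399 = 34.6; c'Δl = 56.08; W sinα = 39.5
Σc'Δl = 241.6 kN/m; ΣN' = 444.4 kN/m; ΣW sinα = 195.4 kN/m
Resisting = 241.6 + 444.4·tan34.5° = 241.6 + 305.5 = 547.1 kN/m
FS = 547.1 / 195.4 = 2.800

FS = 2.80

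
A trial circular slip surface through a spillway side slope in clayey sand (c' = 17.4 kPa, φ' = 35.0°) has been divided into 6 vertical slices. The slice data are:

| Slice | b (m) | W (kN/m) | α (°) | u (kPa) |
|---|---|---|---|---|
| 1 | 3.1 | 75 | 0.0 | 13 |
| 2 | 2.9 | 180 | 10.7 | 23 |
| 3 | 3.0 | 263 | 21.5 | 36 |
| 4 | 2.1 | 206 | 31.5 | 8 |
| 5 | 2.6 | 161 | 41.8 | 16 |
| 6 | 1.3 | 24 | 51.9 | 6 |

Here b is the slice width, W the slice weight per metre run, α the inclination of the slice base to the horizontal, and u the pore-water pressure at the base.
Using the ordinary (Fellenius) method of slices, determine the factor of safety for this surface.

FS = 1.78

Ordinary method of slices: FS = Σ[c'·Δl_i + (W_i cosα_i − u_i·Δl_i)·tanφ'] / Σ W_i sinα_i, with Δl_i = b_i / cosα_i.
Slice 1: Δl = 3.1/cos0.0° = 3.100 m; N'_1 = 75·cos0.0° − 13·3.100 = 34.7; c'Δl = 53.94; W sinα = 0.0
Slice 2: Δl = 2.9/cos10.7° = 2.951 m; N'_2 = 180·cos10.7° − 23·2.951 = 109.0; c'Δl = 51.35; W sinα = 33.4
Slice 3: Δl = 3.0/cos21.5° = 3.224 m; N'_3 = 263·cos21.5° − 36·3.224 = 128.6; c'Δl = 56.10; W sinα = 96.4
Slice 4: Δl = 2.1/cos31.5° = 2.463 m; N'_4 = 206·cos31.5° − 8·2.463 = 155.9; c'Δl = 42.86; W sinα = 107.6
Slice 5: Δl = 2.6/cos41.8° = 3.488 m; N'_5 = 161·cos41.8° − 16·3.488 = 64.2; c'Δl = 60.69; W sinα = 107.3
Slice 6: Δl = 1.3/cos51.9° = 2.107 m; N'_6 = 24·cos51.9° − 6·2.107 = 2.2; c'Δl = 36.66; W sinα = 18.9
Σc'Δl = 301.6 kN/m; ΣN' = 494.6 kN/m; ΣW sinα = 363.6 kN/m
Resisting = 301.6 + 494.6·tan35.0° = 301.6 + 346.4 = 647.9 kN/m
FS = 647.9 / 363.6 = 1.782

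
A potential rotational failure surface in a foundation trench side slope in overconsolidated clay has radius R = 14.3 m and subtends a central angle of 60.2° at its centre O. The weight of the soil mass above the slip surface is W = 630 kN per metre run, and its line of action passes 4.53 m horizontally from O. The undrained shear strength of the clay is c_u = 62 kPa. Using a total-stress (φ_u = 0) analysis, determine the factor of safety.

FS = 4.67

Taking moments about the centre O, the resisting moment is provided by the undrained shear strength acting along the arc:
Arc length L_a = R·θ = 14.3·(60.2°·π/180) = 14.3·1.0507 = 15.02 m
M_R = c_u·L_a·R = 62·15.02·14.3 = 13321.0 kN·m/m
M_D = W·d = 630·4.53 = 2853.9 kN·m/m
FS = M_R / M_D = 13321.0 / 2853.9 = 4.668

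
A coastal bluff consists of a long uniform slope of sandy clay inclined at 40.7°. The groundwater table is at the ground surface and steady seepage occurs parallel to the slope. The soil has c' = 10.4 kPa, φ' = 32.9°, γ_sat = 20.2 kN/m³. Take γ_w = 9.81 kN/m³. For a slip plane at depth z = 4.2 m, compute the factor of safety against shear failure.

With seepage parallel to the slope and the water table at the surface, the effective normal stress on the slip plane uses the buoyant unit weight γ' = γ_sat − γ_w while the driving shear stress uses γ_sat:
FS = [c' + γ' z cos²β tanφ'] / [γ_sat z sinβ cosβ]
γ' = 20.2 − 9.81 = 10.39 kN/m³
Numerator = 10.4 + 10.39·4.2·cos²40.7°·tan32.9° = 10.4 + 10.39·4.2·0.5748·0.6469 = 26.626 kPa
Denominator = 20.2·4.2·sin40.7°·cos40.7° = 20.2·4.2·0.6521·0.7581 = 41.943 kPa
FS = 26.626 / 41.943 = 0.635

FS = 0.63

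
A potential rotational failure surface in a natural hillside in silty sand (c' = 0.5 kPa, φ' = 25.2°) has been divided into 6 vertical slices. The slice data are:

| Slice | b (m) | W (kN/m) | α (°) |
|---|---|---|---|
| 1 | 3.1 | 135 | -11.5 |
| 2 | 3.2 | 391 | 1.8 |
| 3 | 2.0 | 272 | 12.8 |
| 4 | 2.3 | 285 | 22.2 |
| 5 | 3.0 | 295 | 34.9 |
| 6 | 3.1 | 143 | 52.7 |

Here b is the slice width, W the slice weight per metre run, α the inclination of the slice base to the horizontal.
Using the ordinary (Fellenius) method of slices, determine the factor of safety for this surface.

FS = 1.51

Ordinary method of slices: FS = Σ[c'·Δl_i + (W_i cosα_i)·tanφ'] / Σ W_i sinα_i, with Δl_i = b_i / cosα_i.
Slice 1: Δl = 3.1/cos(-11.5°) = 3.164 m; N'_1 = 135·cos(-11.5°) = 132.3; c'Δl = 1.58; W sinα = -26.9
Slice 2: Δl = 3.2/cos1.8° = 3.202 m; N'_2 = 391·cos1.8° = 390.8; c'Δl = 1.60; W sinα = 12.3
Slice 3: Δl = 2.0/cos12.8° = 2.051 m; N'_3 = 272·cos12.8° = 265.2; c'Δl = 1.03; W sinα = 60.3
Slice 4: Δl = 2.3/cos22.2° = 2.484 m; N'_4 = 285·cos22.2° = 263.9; c'Δl = 1.24; W sinα = 107.7
Slice 5: Δl = 3.0/cos34.9° = 3.658 m; N'_5 = 295·cos34.9° = 241.9; c'Δl = 1.83; W sinα = 168.8
Slice 6: Δl = 3.1/cos52.7° = 5.116 m; N'_6 = 143·cos52.7° = 86.7; c'Δl = 2.56; W sinα = 113.8
Σc'Δl = 9.8 kN/m; ΣN' = 1380.8 kN/m; ΣW sinα = 435.8 kN/m
Resisting = 9.8 + 1380.8·tan25.2° = 9.8 + 649.8 = 659.6 kN/m
FS = 659.6 / 435.8 = 1.513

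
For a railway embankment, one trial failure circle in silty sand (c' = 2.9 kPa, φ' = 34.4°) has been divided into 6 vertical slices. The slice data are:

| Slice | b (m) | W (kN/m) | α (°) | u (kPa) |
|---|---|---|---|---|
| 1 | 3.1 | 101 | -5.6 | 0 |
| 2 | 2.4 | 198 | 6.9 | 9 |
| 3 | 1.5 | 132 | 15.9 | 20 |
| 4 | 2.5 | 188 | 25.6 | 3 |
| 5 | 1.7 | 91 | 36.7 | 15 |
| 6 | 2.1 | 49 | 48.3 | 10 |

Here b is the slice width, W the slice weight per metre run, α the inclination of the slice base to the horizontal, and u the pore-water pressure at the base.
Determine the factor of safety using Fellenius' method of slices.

Ordinary method of slices: FS = Σ[c'·Δl_i + (W_i cosα_i − u_i·Δl_i)·tanφ'] / Σ W_i sinα_i, with Δl_i = b_i / cosα_i.
Slice 1: Δl = 3.1/cos(-5.6°) = 3.115 m; N'_1 = 101·cos(-5.6°) − 0·3.115 = 100.5; c'Δl = 9.03; W sinα = -9.9
Slice 2: Δl = 2.4/cos6.9° = 2.418 m; N'_2 = 198·cos6.9° − 9·2.418 = 174.8; c'Δl = 7.01; W sinα = 23.8
Slice 3: Δl = 1.5/cos15.9° = 1.560 m; N'_3 = 132·cos15.9° − 20·1.560 = 95.8; c'Δl = 4.52; W sinα = 36.2
Slice 4: Δl = 2.5/cos25.6° = 2.772 m; N'_4 = 188·cos25.6° − 3·2.772 = 161.2; c'Δl = 8.04; W sinα = 81.2
Slice 5: Δl = 1.7/cos36.7° = 2.120 m; N'_5 = 91·cos36.7° − 15·2.120 = 41.2; c'Δl = 6.15; W sinα = 54.4
Slice 6: Δl = 2.1/cos48.3° = 3.157 m; N'_6 = 49·cos48.3° − 10·3.157 = 1.0; c'Δl = 9.15; W sinα = 36.6
Σc'Δl = 43.9 kN/m; ΣN' = 574.5 kN/m; ΣW sinα = 222.3 kN/m
Resisting = 43.9 + 574.5·tan34.4° = 43.9 + 393.4 = 437.3 kN/m
FS = 437.3 / 222.3 = 1.967

FS = 1.97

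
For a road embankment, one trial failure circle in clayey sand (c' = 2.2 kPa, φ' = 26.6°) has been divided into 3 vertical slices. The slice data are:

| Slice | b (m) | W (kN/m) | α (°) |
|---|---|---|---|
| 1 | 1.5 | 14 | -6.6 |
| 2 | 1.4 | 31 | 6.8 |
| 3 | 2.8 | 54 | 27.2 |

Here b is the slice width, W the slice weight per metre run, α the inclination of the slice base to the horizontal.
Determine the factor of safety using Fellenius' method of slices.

Ordinary method of slices: FS = Σ[c'·Δl_i + (W_i cosα_i)·tanφ'] / Σ W_i sinα_i, with Δl_i = b_i / cosα_i.
Slice 1: Δl = 1.5/cos(-6.6°) = 1.510 m; N'_1 = 14·cos(-6.6°) = 13.9; c'Δl = 3.32; W sinα = -1.6
Slice 2: Δl = 1.4/cos6.8° = 1.410 m; N'_2 = 31·cos6.8° = 30.8; c'Δl = 3.10; W sinα = 3.7
Slice 3: Δl = 2.8/cos27.2° = 3.148 m; N'_3 = 54·cos27.2° = 48.0; c'Δl = 6.93; W sinα = 24.7
Σc'Δl = 13.3 kN/m; ΣN' = 92.7 kN/m; ΣW sinα = 26.7 kN/m
Resisting = 13.3 + 92.7·tan26.6° = 13.3 + 46.4 = 59.8 kN/m
FS = 59.8 / 26.7 = 2.235

FS = 2.24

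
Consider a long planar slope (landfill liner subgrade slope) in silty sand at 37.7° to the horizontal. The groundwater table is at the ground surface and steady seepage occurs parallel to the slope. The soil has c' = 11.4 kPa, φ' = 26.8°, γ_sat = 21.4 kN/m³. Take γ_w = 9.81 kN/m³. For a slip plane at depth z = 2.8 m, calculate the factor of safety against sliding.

With seepage parallel to the slope and the water table at the surface, the effective normal stress on the slip plane uses the buoyant unit weight γ' = γ_sat − γ_w while the driving shear stress uses γ_sat:
FS = [c' + γ' z cos²β tanφ'] / [γ_sat z sinβ cosβ]
γ' = 21.4 − 9.81 = 11.59 kN/m³
Numerator = 11.4 + 11.59·2.8·cos²37.7°·tan26.8° = 11.4 + 11.59·2.8·0.6260·0.5051 = 21.662 kPa
Denominator = 21.4·2.8·sin37.7°·cos37.7° = 21.4·2.8·0.6115·0.7912 = 28.993 kPa
FS = 21.662 / 28.993 = 0.747

FS = 0.75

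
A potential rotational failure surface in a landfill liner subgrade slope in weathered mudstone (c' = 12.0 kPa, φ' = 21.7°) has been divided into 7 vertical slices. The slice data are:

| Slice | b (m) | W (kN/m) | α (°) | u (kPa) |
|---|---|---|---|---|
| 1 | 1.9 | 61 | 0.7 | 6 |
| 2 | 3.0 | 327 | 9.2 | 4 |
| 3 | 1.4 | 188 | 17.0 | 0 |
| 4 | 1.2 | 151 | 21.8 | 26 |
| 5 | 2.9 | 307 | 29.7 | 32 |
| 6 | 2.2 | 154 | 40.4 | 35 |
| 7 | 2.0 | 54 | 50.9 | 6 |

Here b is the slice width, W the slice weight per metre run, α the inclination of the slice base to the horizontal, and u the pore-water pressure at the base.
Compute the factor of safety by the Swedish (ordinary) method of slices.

Ordinary method of slices: FS = Σ[c'·Δl_i + (W_i cosα_i − u_i·Δl_i)·tanφ'] / Σ W_i sinα_i, with Δl_i = b_i / cosα_i.
Slice 1: Δl = 1.9/cos0.7° = 1.900 m; N'_1 = 61·cos0.7° − 6·1.900 = 49.6; c'Δl = 22.80; W sinα = 0.7
Slice 2: Δl = 3.0/cos9.2° = 3.039 m; N'_2 = 327·cos9.2° − 4·3.039 = 310.6; c'Δl = 36.47; W sinα = 52.3
Slice 3: Δl = 1.4/cos17.0° = 1.464 m; N'_3 = 188·cos17.0° − 0·1.464 = 179.8; c'Δl = 17.57; W sinα = 55.0
Slice 4: Δl = 1.2/cos21.8° = 1.292 m; N'_4 = 151·cos21.8° − 26·1.292 = 106.6; c'Δl = 15.51; W sinα = 56.1
Slice 5: Δl = 2.9/cos29.7° = 3.339 m; N'_5 = 307·cos29.7° − 32·3.339 = 159.8; c'Δl = 40.06; W sinα = 152.1
Slice 6: Δl = 2.2/cos40.4° = 2.889 m; N'_6 = 154·cos40.4° − 35·2.889 = 16.2; c'Δl = 34.67; W sinα = 99.8
Slice 7: Δl = 2.0/cos50.9° = 3.171 m; N'_7 = 54·cos50.9° − 6·3.171 = 15.0; c'Δl = 38.05; W sinα = 41.9
Σc'Δl = 205.1 kN/m; ΣN' = 837.6 kN/m; ΣW sinα = 457.9 kN/m
Resisting = 205.1 + 837.6·tan21.7° = 205.1 + 333.3 = 538.5 kN/m
FS = 538.5 / 457.9 = 1.176

FS = 1.18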